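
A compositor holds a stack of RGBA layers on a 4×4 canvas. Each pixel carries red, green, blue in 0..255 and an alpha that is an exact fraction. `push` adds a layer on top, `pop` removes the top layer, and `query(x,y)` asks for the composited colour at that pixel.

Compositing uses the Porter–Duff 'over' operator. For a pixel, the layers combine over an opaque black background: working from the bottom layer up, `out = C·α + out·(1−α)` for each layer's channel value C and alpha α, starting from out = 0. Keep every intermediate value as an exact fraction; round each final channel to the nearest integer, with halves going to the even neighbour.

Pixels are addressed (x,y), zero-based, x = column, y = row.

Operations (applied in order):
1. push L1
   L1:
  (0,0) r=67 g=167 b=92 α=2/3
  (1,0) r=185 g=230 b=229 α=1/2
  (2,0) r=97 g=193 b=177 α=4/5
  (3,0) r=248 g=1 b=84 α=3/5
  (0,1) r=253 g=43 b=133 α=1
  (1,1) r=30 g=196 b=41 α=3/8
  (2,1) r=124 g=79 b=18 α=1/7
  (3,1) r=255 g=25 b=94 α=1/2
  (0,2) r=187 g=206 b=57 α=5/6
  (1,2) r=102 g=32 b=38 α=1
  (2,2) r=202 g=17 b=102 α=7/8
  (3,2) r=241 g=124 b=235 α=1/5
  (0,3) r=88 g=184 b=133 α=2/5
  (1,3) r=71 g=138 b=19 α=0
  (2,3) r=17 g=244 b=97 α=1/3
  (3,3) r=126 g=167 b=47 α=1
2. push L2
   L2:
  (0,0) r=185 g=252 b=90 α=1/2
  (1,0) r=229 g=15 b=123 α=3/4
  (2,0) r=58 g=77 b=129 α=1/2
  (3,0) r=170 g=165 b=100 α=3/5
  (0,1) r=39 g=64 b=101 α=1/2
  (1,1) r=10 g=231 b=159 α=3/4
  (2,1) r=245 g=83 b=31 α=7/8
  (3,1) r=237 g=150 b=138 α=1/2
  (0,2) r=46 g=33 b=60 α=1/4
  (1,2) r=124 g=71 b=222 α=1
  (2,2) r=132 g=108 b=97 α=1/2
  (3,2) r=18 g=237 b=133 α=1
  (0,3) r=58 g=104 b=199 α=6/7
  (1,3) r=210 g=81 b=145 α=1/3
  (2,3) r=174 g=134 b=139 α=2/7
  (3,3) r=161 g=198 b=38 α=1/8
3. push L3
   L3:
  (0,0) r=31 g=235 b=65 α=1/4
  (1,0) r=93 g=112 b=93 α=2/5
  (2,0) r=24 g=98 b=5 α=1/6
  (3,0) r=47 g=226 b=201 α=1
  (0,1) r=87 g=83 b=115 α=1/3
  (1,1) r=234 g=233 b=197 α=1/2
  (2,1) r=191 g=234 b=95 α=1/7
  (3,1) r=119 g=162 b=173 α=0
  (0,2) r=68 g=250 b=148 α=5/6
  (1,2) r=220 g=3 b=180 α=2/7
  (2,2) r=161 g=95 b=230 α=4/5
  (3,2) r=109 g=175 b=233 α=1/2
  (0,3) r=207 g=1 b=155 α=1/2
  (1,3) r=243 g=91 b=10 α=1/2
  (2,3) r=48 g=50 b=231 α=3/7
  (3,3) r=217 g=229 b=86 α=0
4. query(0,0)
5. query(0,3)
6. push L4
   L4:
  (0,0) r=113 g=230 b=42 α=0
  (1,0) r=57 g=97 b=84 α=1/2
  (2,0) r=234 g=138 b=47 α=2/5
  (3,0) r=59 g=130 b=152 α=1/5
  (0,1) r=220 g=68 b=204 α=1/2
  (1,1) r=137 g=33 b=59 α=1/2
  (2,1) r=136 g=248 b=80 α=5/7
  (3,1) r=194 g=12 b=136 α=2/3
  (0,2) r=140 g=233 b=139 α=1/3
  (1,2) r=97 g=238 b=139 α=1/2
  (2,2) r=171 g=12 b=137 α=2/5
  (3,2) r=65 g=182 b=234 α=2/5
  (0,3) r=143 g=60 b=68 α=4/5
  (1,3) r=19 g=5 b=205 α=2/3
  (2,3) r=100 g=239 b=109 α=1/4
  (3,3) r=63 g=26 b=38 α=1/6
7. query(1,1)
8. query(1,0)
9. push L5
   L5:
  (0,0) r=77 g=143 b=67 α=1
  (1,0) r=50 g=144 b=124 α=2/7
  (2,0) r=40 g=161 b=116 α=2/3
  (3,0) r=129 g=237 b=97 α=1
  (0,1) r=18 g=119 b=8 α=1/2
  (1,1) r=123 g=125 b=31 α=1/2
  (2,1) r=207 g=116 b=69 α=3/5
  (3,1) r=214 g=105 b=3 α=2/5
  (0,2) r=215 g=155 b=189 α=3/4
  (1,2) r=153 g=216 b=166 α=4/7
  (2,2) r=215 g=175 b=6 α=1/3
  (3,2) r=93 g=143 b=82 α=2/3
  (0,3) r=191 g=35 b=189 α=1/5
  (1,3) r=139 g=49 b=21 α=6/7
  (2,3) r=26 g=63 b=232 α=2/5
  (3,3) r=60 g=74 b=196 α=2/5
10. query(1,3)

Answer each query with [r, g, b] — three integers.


at x=0,y=0 over L1,L2,L3:
L1 α=2/3: [134/3, 334/3, 184/3]
L2 α=1/2: [689/6, 545/3, 227/3]
L3 α=1/4: [751/8, 195, 73]
rounded: [94, 195, 73]

query (0,3) [L1,L2,L3] — begin 0,0,0
after L1 α=2/5: [176/5, 368/5, 266/5]
after L2 α=6/7: [1916/35, 3488/35, 6236/35]
after L3 α=1/2: [9161/70, 3523/70, 11661/70]
= [131, 50, 167]

(1,1) stack=L1,L2,L3,L4; from [0,0,0]:
after L1 α=3/8: [45/4, 147/2, 123/8]
after L2 α=3/4: [165/16, 1533/8, 3939/32]
after L3 α=1/2: [3909/32, 3397/16, 10243/64]
after L4 α=1/2: [8293/64, 3925/32, 14019/128]
= [130, 123, 110]

(1,0) stack=L1,L2,L3,L4; from [0,0,0]:
+L1 (α=1/2) → [185/2, 115, 229/2]
+L2 (α=3/4) → [1559/8, 40, 967/8]
+L3 (α=2/5) → [1233/8, 344/5, 4389/40]
+L4 (α=1/2) → [1689/16, 829/10, 7749/80]
rounded: [106, 83, 97]

(1,3) stack=L1,L2,L3,L4,L5; from [0,0,0]:
after L1 α=0: [0, 0, 0]
after L2 α=1/3: [70, 27, 145/3]
after L3 α=1/2: [313/2, 59, 175/6]
after L4 α=2/3: [389/6, 23, 2635/18]
after L5 α=6/7: [5393/42, 317/7, 4903/126]
= [128, 45, 39]


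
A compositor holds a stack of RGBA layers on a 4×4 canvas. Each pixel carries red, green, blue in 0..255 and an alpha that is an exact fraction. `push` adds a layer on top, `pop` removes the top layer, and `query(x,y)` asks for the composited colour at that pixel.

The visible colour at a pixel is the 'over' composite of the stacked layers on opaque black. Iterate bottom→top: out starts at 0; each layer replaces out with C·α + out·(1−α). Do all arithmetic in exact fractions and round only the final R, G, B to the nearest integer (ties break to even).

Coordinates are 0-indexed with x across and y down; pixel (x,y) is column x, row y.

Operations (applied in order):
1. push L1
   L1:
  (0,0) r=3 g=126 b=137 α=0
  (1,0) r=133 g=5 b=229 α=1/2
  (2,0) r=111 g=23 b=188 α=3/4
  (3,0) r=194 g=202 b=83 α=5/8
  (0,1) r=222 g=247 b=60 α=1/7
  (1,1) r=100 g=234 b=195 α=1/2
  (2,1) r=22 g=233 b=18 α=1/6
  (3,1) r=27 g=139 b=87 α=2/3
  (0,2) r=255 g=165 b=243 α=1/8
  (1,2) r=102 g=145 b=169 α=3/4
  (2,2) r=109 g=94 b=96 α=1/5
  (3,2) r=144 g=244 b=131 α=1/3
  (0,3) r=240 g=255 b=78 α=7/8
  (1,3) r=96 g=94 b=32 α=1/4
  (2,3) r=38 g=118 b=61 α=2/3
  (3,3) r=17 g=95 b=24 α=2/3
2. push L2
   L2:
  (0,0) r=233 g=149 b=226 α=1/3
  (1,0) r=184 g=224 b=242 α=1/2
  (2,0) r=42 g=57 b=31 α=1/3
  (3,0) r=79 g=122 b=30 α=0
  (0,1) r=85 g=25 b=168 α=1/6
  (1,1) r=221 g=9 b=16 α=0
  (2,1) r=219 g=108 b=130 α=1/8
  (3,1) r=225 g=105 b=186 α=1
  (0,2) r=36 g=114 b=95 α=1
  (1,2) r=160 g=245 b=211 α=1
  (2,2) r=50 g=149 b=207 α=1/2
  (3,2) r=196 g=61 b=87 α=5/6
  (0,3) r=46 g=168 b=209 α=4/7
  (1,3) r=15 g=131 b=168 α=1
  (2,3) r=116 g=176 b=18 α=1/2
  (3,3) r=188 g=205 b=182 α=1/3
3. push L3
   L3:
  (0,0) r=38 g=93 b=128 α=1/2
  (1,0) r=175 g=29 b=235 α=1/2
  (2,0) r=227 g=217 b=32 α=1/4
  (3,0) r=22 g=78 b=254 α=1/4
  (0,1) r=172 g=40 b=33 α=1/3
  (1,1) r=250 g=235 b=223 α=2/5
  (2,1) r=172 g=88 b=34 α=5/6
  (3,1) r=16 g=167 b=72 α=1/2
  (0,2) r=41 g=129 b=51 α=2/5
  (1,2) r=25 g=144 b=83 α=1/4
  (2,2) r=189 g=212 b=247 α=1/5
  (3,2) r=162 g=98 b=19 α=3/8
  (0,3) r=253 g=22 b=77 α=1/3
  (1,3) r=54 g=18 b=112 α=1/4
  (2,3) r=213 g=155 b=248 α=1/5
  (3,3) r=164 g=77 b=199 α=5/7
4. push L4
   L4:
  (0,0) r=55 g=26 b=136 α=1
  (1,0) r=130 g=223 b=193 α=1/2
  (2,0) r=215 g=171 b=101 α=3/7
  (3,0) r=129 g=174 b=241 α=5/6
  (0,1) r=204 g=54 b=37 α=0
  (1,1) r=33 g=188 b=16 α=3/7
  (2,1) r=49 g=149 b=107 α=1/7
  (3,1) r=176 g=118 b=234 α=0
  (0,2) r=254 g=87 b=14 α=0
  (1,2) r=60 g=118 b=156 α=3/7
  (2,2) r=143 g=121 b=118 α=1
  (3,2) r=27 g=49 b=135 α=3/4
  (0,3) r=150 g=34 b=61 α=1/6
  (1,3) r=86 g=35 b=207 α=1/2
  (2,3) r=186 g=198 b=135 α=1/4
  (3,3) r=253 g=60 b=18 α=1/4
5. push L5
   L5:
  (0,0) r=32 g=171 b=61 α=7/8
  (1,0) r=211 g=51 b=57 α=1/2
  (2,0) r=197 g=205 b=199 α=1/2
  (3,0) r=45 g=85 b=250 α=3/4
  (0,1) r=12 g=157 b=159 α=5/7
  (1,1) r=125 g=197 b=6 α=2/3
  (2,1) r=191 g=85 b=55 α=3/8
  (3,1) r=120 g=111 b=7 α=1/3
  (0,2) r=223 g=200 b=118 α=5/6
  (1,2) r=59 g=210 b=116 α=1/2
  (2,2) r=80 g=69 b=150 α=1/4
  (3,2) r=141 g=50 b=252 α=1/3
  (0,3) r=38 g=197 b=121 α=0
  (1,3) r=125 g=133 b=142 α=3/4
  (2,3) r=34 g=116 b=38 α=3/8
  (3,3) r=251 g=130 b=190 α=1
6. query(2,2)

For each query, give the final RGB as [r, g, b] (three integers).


at x=2,y=2 over L1,L2,L3,L4,L5:
+L1 (α=1/5) → [109/5, 94/5, 96/5]
+L2 (α=1/2) → [359/10, 839/10, 1131/10]
+L3 (α=1/5) → [1663/25, 2738/25, 3497/25]
+L4 (α=1) → [143, 121, 118]
+L5 (α=1/4) → [509/4, 108, 126]
rounded: [127, 108, 126]


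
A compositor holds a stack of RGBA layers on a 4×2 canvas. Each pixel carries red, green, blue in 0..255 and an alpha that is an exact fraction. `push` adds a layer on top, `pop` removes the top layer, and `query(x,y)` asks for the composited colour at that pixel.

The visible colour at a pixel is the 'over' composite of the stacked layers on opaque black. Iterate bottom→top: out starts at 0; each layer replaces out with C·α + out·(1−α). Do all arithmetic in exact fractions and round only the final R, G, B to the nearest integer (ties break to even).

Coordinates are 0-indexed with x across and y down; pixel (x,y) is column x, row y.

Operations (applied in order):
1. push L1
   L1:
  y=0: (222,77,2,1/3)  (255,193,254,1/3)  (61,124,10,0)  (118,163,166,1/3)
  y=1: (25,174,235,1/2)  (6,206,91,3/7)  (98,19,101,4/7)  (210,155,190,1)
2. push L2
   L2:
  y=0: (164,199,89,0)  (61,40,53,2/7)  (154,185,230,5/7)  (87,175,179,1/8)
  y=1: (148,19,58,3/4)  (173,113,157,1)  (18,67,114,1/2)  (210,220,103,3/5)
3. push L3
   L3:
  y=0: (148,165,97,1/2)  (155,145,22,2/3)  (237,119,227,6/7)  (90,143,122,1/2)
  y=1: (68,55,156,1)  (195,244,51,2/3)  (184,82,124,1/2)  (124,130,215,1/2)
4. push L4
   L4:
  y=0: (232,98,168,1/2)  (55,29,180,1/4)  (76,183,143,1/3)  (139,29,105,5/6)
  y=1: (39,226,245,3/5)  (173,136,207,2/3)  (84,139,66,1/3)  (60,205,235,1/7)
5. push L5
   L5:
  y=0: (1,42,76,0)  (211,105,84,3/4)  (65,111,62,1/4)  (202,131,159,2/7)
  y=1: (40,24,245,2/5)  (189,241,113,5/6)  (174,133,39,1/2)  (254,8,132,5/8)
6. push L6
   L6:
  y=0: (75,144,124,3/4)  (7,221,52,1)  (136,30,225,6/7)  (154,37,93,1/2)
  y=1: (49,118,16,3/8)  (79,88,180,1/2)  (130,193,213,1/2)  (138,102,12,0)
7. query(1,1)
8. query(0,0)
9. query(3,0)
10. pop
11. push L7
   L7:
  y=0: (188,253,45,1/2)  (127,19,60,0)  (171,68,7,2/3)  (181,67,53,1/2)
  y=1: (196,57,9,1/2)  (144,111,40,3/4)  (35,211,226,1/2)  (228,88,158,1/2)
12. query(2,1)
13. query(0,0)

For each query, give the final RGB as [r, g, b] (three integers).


at x=1,y=1 over L1,L2,L3,L4,L5,L6:
L1 α=3/7: [18/7, 618/7, 39]
L2 α=1: [173, 113, 157]
L3 α=2/3: [563/3, 601/3, 259/3]
L4 α=2/3: [1601/9, 1417/9, 1501/9]
L5 α=5/6: [5053/27, 6131/27, 3293/27]
L6 α=1/2: [3593/27, 8507/54, 8153/54]
rounded: [133, 158, 151]

(0,0) stack=L1,L2,L3,L4,L5,L6; from [0,0,0]:
+L1 (α=1/3) → [74, 77/3, 2/3]
+L2 (α=0) → [74, 77/3, 2/3]
+L3 (α=1/2) → [111, 286/3, 293/6]
+L4 (α=1/2) → [343/2, 290/3, 1301/12]
+L5 (α=0) → [343/2, 290/3, 1301/12]
+L6 (α=3/4) → [793/8, 793/6, 5765/48]
rounded: [99, 132, 120]

(3,0) stack=L1,L2,L3,L4,L5,L6; from [0,0,0]:
after L1 α=1/3: [118/3, 163/3, 166/3]
after L2 α=1/8: [1087/24, 833/12, 1699/24]
after L3 α=1/2: [3247/48, 2549/24, 4627/48]
after L4 α=5/6: [36607/288, 6029/144, 29827/288]
after L5 α=2/7: [299387/2016, 67873/1008, 240719/2016]
after L6 α=1/2: [609851/4032, 105169/2016, 428207/4032]
rounded: [151, 52, 106]

query (2,1) [L1,L2,L3,L4,L5,L7] — begin 0,0,0
after L1 α=4/7: [56, 76/7, 404/7]
after L2 α=1/2: [37, 545/14, 601/7]
after L3 α=1/2: [221/2, 1693/28, 1469/14]
after L4 α=1/3: [305/3, 1213/14, 1931/21]
after L5 α=1/2: [827/6, 3075/28, 1375/21]
after L7 α=1/2: [1037/12, 8983/56, 6121/42]
→ [86, 160, 146]

query (0,0) [L1,L2,L3,L4,L5,L7] — begin 0,0,0
L1 α=1/3: [74, 77/3, 2/3]
L2 α=0: [74, 77/3, 2/3]
L3 α=1/2: [111, 286/3, 293/6]
L4 α=1/2: [343/2, 290/3, 1301/12]
L5 α=0: [343/2, 290/3, 1301/12]
L7 α=1/2: [719/4, 1049/6, 1841/24]
rounded: [180, 175, 77]


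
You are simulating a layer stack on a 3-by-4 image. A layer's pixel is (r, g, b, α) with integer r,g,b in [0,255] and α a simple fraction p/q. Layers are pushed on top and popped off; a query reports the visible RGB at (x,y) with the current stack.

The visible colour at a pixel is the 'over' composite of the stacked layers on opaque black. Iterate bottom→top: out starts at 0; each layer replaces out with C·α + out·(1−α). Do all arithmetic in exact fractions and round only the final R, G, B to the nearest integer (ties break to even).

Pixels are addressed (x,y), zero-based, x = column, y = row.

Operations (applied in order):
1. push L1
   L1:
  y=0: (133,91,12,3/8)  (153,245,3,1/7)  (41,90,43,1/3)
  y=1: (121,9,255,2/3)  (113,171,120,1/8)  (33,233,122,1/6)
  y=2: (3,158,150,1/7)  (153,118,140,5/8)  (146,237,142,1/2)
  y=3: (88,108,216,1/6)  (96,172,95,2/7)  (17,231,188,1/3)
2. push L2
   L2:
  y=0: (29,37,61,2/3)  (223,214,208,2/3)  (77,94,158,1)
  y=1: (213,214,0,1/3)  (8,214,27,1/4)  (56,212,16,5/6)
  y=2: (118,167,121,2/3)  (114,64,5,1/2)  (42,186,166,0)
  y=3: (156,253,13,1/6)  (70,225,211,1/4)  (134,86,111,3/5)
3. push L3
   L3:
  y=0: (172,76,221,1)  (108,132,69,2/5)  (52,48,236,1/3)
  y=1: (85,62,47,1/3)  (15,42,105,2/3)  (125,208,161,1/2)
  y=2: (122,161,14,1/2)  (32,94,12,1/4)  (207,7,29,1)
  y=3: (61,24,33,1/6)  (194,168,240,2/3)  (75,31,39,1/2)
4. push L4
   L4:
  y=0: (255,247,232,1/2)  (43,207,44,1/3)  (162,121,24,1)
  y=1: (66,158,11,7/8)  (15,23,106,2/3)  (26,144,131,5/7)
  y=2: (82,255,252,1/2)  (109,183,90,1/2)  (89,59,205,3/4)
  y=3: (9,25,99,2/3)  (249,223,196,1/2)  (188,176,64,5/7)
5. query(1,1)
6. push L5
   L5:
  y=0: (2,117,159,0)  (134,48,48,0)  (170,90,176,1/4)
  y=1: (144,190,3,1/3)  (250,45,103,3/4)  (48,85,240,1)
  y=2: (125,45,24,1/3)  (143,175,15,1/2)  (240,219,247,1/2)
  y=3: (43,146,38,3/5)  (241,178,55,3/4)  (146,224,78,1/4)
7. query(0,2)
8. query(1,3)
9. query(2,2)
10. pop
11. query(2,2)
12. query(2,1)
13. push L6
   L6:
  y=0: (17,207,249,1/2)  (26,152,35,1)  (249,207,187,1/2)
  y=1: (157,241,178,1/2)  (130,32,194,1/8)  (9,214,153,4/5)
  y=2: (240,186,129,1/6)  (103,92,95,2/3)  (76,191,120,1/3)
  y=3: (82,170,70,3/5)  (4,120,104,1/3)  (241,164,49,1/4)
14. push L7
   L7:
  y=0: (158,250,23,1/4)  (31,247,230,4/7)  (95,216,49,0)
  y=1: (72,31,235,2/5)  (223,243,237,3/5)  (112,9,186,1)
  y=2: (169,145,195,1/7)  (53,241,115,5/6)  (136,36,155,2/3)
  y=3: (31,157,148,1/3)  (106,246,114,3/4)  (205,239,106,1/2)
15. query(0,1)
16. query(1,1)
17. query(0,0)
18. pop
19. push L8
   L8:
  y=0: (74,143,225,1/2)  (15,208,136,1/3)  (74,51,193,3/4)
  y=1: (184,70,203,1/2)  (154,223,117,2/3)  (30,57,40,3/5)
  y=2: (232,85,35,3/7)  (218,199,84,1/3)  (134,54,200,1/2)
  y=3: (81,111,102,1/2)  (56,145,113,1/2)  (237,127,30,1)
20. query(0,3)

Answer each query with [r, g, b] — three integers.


(1,1) stack=L1,L2,L3,L4; from [0,0,0]:
+L1 (α=1/8) → [113/8, 171/8, 15]
+L2 (α=1/4) → [403/32, 2225/32, 18]
+L3 (α=2/3) → [1363/96, 4913/96, 76]
+L4 (α=2/3) → [4243/288, 9329/288, 96]
= [15, 32, 96]

(0,2) stack=L1,L2,L3,L4,L5; from [0,0,0]:
+L1 (α=1/7) → [3/7, 158/7, 150/7]
+L2 (α=2/3) → [1655/21, 832/7, 1844/21]
+L3 (α=1/2) → [4217/42, 1959/14, 1069/21]
+L4 (α=1/2) → [7661/84, 5529/28, 6361/42]
+L5 (α=1/3) → [12911/126, 2053/14, 6865/63]
→ [102, 147, 109]

at x=1,y=3 over L1,L2,L3,L4,L5:
L1 α=2/7: [192/7, 344/7, 190/7]
L2 α=1/4: [533/14, 2607/28, 2047/28]
L3 α=2/3: [5965/42, 4005/28, 15487/84]
L4 α=1/2: [16423/84, 10249/56, 31951/168]
L5 α=3/4: [77155/336, 40153/224, 59671/672]
= [230, 179, 89]

query (2,2) [L1,L2,L3,L4,L5] — begin 0,0,0
after L1 α=1/2: [73, 237/2, 71]
after L2 α=0: [73, 237/2, 71]
after L3 α=1: [207, 7, 29]
after L4 α=3/4: [237/2, 46, 161]
after L5 α=1/2: [717/4, 265/2, 204]
= [179, 132, 204]

(2,2) stack=L1,L2,L3,L4; from [0,0,0]:
L1 α=1/2: [73, 237/2, 71]
L2 α=0: [73, 237/2, 71]
L3 α=1: [207, 7, 29]
L4 α=3/4: [237/2, 46, 161]
→ [118, 46, 161]

(2,1) stack=L1,L2,L3,L4; from [0,0,0]:
L1 α=1/6: [11/2, 233/6, 61/3]
L2 α=5/6: [571/12, 6593/36, 301/18]
L3 α=1/2: [2071/24, 14081/72, 3199/36]
L4 α=5/7: [3631/84, 40001/252, 14989/126]
→ [43, 159, 119]

at x=0,y=1 over L1,L2,L3,L4,L6,L7:
L1 α=2/3: [242/3, 6, 170]
L2 α=1/3: [1123/9, 226/3, 340/3]
L3 α=1/3: [3011/27, 638/9, 821/9]
L4 α=7/8: [15485/216, 1324/9, 757/36]
L6 α=1/2: [49397/432, 3493/18, 7165/72]
L7 α=2/5: [70133/720, 773/6, 3689/24]
rounded: [97, 129, 154]

at x=1,y=1 over L1,L2,L3,L4,L6,L7:
L1 α=1/8: [113/8, 171/8, 15]
L2 α=1/4: [403/32, 2225/32, 18]
L3 α=2/3: [1363/96, 4913/96, 76]
L4 α=2/3: [4243/288, 9329/288, 96]
L6 α=1/8: [67141/2304, 74519/2304, 433/4]
L7 α=3/5: [837829/5760, 914327/5760, 371/2]
→ [145, 159, 186]

(0,0) stack=L1,L2,L3,L4,L6,L7; from [0,0,0]:
after L1 α=3/8: [399/8, 273/8, 9/2]
after L2 α=2/3: [863/24, 865/24, 253/6]
after L3 α=1: [172, 76, 221]
after L4 α=1/2: [427/2, 323/2, 453/2]
after L6 α=1/2: [461/4, 737/4, 951/4]
after L7 α=1/4: [2015/16, 3211/16, 2945/16]
→ [126, 201, 184]

at x=0,y=3 over L1,L2,L3,L4,L6,L8:
+L1 (α=1/6) → [44/3, 18, 36]
+L2 (α=1/6) → [344/9, 343/6, 193/6]
+L3 (α=1/6) → [2269/54, 1859/36, 1163/36]
+L4 (α=2/3) → [3241/162, 3659/108, 8291/108]
+L6 (α=3/5) → [23167/405, 31199/270, 19631/270]
+L8 (α=1/2) → [27986/405, 61169/540, 47171/540]
rounded: [69, 113, 87]


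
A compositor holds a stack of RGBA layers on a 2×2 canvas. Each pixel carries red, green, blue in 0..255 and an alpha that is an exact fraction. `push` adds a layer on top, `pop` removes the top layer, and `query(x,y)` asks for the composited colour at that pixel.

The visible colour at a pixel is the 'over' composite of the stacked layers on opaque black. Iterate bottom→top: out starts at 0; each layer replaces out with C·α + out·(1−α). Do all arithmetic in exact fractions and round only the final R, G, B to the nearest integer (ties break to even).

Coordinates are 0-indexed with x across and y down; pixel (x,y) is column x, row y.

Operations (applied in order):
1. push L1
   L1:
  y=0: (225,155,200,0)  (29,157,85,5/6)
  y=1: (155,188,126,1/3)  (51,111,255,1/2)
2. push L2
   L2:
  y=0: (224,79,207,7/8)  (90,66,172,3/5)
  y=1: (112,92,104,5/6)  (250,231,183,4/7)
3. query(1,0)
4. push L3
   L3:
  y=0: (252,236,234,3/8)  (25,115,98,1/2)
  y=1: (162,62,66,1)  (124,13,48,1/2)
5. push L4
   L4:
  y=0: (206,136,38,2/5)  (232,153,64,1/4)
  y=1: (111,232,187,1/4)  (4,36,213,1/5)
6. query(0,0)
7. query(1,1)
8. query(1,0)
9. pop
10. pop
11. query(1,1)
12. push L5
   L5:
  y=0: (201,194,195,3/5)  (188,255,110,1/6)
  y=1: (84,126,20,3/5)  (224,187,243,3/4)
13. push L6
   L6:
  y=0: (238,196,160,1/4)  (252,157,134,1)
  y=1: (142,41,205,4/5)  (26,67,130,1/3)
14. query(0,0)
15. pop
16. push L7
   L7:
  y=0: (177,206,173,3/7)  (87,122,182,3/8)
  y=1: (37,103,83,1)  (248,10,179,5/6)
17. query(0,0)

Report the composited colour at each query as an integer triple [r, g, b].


query (1,0) [L1,L2] — begin 0,0,0
after L1 α=5/6: [145/6, 785/6, 425/6]
after L2 α=3/5: [191/3, 1379/15, 1973/15]
→ [64, 92, 132]

query (0,0) [L1,L2,L3,L4] — begin 0,0,0
+L1 (α=0) → [0, 0, 0]
+L2 (α=7/8) → [196, 553/8, 1449/8]
+L3 (α=3/8) → [217, 8429/64, 12861/64]
+L4 (α=2/5) → [1063/5, 8539/64, 43447/320]
rounded: [213, 133, 136]

at x=1,y=1 over L1,L2,L3,L4:
after L1 α=1/2: [51/2, 111/2, 255/2]
after L2 α=4/7: [2153/14, 2181/14, 2229/14]
after L3 α=1/2: [3889/28, 2363/28, 2901/28]
after L4 α=1/5: [3917/35, 523/7, 4392/35]
→ [112, 75, 125]

query (1,0) [L1,L2,L3,L4] — begin 0,0,0
+L1 (α=5/6) → [145/6, 785/6, 425/6]
+L2 (α=3/5) → [191/3, 1379/15, 1973/15]
+L3 (α=1/2) → [133/3, 1552/15, 3443/30]
+L4 (α=1/4) → [365/4, 2317/20, 4083/40]
→ [91, 116, 102]

query (1,1) [L1,L2] — begin 0,0,0
+L1 (α=1/2) → [51/2, 111/2, 255/2]
+L2 (α=4/7) → [2153/14, 2181/14, 2229/14]
→ [154, 156, 159]

query (0,0) [L1,L2,L5,L6] — begin 0,0,0
+L1 (α=0) → [0, 0, 0]
+L2 (α=7/8) → [196, 553/8, 1449/8]
+L5 (α=3/5) → [199, 2881/20, 3789/20]
+L6 (α=1/4) → [835/4, 12563/80, 14567/80]
→ [209, 157, 182]

(0,0) stack=L1,L2,L5,L7; from [0,0,0]:
+L1 (α=0) → [0, 0, 0]
+L2 (α=7/8) → [196, 553/8, 1449/8]
+L5 (α=3/5) → [199, 2881/20, 3789/20]
+L7 (α=3/7) → [1327/7, 853/5, 912/5]
= [190, 171, 182]


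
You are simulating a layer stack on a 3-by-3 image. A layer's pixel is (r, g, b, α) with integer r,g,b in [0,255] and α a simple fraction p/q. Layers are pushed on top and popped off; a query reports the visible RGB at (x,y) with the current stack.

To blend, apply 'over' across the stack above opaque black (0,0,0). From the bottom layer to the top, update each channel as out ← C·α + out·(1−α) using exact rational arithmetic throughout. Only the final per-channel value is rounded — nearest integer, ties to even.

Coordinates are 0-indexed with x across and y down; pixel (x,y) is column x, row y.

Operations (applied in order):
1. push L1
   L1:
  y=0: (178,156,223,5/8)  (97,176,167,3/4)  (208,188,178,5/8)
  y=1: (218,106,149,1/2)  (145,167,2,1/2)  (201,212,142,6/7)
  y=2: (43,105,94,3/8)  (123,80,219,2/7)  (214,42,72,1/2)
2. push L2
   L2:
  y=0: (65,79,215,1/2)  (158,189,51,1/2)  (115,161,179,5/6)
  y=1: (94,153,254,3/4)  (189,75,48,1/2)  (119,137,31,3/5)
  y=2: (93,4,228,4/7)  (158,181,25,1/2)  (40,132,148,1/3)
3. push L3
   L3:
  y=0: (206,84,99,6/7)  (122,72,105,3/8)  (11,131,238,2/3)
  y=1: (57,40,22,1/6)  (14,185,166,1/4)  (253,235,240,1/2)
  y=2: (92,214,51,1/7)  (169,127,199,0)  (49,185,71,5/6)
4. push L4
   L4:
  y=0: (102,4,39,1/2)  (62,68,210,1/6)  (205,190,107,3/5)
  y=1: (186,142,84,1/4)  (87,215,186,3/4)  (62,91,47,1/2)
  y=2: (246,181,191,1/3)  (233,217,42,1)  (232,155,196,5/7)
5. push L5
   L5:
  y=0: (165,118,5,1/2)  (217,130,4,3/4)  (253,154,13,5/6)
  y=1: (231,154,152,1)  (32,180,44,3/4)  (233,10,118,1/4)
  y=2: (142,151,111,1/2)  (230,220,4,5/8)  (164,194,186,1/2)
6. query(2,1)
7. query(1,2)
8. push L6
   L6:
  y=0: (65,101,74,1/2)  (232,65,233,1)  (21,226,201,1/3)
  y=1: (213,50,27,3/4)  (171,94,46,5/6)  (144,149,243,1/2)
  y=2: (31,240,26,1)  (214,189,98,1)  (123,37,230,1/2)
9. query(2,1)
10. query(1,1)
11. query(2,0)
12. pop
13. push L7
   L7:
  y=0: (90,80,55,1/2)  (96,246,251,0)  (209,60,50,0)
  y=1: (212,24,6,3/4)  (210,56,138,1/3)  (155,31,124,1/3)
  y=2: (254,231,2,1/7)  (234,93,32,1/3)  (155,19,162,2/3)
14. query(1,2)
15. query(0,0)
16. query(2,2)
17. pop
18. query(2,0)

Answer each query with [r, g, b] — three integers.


(2,1) stack=L1,L2,L3,L4,L5; from [0,0,0]:
L1 α=6/7: [1206/7, 1272/7, 852/7]
L2 α=3/5: [4911/35, 5421/35, 471/7]
L3 α=1/2: [6883/35, 6823/35, 2151/14]
L4 α=1/2: [9053/70, 5004/35, 2809/28]
L5 α=1/4: [43469/280, 7681/70, 11731/112]
= [155, 110, 105]

query (1,2) [L1,L2,L3,L4,L5] — begin 0,0,0
L1 α=2/7: [246/7, 160/7, 438/7]
L2 α=1/2: [676/7, 1427/14, 613/14]
L3 α=0: [676/7, 1427/14, 613/14]
L4 α=1: [233, 217, 42]
L5 α=5/8: [1849/8, 1751/8, 73/4]
= [231, 219, 18]

at x=2,y=1 over L1,L2,L3,L4,L5,L6:
after L1 α=6/7: [1206/7, 1272/7, 852/7]
after L2 α=3/5: [4911/35, 5421/35, 471/7]
after L3 α=1/2: [6883/35, 6823/35, 2151/14]
after L4 α=1/2: [9053/70, 5004/35, 2809/28]
after L5 α=1/4: [43469/280, 7681/70, 11731/112]
after L6 α=1/2: [83789/560, 18111/140, 38947/224]
rounded: [150, 129, 174]

query (1,1) [L1,L2,L3,L4,L5,L6] — begin 0,0,0
L1 α=1/2: [145/2, 167/2, 1]
L2 α=1/2: [523/4, 317/4, 49/2]
L3 α=1/4: [1625/16, 1691/16, 479/8]
L4 α=3/4: [5801/64, 12011/64, 4943/32]
L5 α=3/4: [11945/256, 46571/256, 9167/128]
L6 α=5/6: [230825/1536, 166891/1536, 12869/256]
rounded: [150, 109, 50]

at x=2,y=0 over L1,L2,L3,L4,L5,L6:
+L1 (α=5/8) → [130, 235/2, 445/4]
+L2 (α=5/6) → [235/2, 615/4, 4025/24]
+L3 (α=2/3) → [93/2, 1663/12, 15449/72]
+L4 (α=3/5) → [708/5, 5083/30, 5401/36]
+L5 (α=5/6) → [7033/30, 28183/180, 7741/216]
+L6 (α=1/3) → [7348/45, 48523/270, 29449/324]
rounded: [163, 180, 91]

(1,2) stack=L1,L2,L3,L4,L5,L7; from [0,0,0]:
L1 α=2/7: [246/7, 160/7, 438/7]
L2 α=1/2: [676/7, 1427/14, 613/14]
L3 α=0: [676/7, 1427/14, 613/14]
L4 α=1: [233, 217, 42]
L5 α=5/8: [1849/8, 1751/8, 73/4]
L7 α=1/3: [2785/12, 2123/12, 137/6]
rounded: [232, 177, 23]

query (0,0) [L1,L2,L3,L4,L5,L7] — begin 0,0,0
L1 α=5/8: [445/4, 195/2, 1115/8]
L2 α=1/2: [705/8, 353/4, 2835/16]
L3 α=6/7: [10593/56, 2369/28, 12339/112]
L4 α=1/2: [16305/112, 2481/56, 16707/224]
L5 α=1/2: [34785/224, 9089/112, 17827/448]
L7 α=1/2: [54945/448, 18049/224, 42467/896]
= [123, 81, 47]

(2,2) stack=L1,L2,L3,L4,L5,L7; from [0,0,0]:
L1 α=1/2: [107, 21, 36]
L2 α=1/3: [254/3, 58, 220/3]
L3 α=5/6: [989/18, 983/6, 1285/18]
L4 α=5/7: [11429/63, 3308/21, 10105/63]
L5 α=1/2: [21761/126, 3691/21, 21823/126]
L7 α=2/3: [60821/378, 4489/63, 62647/378]
= [161, 71, 166]

(2,0) stack=L1,L2,L3,L4,L5; from [0,0,0]:
+L1 (α=5/8) → [130, 235/2, 445/4]
+L2 (α=5/6) → [235/2, 615/4, 4025/24]
+L3 (α=2/3) → [93/2, 1663/12, 15449/72]
+L4 (α=3/5) → [708/5, 5083/30, 5401/36]
+L5 (α=5/6) → [7033/30, 28183/180, 7741/216]
rounded: [234, 157, 36]


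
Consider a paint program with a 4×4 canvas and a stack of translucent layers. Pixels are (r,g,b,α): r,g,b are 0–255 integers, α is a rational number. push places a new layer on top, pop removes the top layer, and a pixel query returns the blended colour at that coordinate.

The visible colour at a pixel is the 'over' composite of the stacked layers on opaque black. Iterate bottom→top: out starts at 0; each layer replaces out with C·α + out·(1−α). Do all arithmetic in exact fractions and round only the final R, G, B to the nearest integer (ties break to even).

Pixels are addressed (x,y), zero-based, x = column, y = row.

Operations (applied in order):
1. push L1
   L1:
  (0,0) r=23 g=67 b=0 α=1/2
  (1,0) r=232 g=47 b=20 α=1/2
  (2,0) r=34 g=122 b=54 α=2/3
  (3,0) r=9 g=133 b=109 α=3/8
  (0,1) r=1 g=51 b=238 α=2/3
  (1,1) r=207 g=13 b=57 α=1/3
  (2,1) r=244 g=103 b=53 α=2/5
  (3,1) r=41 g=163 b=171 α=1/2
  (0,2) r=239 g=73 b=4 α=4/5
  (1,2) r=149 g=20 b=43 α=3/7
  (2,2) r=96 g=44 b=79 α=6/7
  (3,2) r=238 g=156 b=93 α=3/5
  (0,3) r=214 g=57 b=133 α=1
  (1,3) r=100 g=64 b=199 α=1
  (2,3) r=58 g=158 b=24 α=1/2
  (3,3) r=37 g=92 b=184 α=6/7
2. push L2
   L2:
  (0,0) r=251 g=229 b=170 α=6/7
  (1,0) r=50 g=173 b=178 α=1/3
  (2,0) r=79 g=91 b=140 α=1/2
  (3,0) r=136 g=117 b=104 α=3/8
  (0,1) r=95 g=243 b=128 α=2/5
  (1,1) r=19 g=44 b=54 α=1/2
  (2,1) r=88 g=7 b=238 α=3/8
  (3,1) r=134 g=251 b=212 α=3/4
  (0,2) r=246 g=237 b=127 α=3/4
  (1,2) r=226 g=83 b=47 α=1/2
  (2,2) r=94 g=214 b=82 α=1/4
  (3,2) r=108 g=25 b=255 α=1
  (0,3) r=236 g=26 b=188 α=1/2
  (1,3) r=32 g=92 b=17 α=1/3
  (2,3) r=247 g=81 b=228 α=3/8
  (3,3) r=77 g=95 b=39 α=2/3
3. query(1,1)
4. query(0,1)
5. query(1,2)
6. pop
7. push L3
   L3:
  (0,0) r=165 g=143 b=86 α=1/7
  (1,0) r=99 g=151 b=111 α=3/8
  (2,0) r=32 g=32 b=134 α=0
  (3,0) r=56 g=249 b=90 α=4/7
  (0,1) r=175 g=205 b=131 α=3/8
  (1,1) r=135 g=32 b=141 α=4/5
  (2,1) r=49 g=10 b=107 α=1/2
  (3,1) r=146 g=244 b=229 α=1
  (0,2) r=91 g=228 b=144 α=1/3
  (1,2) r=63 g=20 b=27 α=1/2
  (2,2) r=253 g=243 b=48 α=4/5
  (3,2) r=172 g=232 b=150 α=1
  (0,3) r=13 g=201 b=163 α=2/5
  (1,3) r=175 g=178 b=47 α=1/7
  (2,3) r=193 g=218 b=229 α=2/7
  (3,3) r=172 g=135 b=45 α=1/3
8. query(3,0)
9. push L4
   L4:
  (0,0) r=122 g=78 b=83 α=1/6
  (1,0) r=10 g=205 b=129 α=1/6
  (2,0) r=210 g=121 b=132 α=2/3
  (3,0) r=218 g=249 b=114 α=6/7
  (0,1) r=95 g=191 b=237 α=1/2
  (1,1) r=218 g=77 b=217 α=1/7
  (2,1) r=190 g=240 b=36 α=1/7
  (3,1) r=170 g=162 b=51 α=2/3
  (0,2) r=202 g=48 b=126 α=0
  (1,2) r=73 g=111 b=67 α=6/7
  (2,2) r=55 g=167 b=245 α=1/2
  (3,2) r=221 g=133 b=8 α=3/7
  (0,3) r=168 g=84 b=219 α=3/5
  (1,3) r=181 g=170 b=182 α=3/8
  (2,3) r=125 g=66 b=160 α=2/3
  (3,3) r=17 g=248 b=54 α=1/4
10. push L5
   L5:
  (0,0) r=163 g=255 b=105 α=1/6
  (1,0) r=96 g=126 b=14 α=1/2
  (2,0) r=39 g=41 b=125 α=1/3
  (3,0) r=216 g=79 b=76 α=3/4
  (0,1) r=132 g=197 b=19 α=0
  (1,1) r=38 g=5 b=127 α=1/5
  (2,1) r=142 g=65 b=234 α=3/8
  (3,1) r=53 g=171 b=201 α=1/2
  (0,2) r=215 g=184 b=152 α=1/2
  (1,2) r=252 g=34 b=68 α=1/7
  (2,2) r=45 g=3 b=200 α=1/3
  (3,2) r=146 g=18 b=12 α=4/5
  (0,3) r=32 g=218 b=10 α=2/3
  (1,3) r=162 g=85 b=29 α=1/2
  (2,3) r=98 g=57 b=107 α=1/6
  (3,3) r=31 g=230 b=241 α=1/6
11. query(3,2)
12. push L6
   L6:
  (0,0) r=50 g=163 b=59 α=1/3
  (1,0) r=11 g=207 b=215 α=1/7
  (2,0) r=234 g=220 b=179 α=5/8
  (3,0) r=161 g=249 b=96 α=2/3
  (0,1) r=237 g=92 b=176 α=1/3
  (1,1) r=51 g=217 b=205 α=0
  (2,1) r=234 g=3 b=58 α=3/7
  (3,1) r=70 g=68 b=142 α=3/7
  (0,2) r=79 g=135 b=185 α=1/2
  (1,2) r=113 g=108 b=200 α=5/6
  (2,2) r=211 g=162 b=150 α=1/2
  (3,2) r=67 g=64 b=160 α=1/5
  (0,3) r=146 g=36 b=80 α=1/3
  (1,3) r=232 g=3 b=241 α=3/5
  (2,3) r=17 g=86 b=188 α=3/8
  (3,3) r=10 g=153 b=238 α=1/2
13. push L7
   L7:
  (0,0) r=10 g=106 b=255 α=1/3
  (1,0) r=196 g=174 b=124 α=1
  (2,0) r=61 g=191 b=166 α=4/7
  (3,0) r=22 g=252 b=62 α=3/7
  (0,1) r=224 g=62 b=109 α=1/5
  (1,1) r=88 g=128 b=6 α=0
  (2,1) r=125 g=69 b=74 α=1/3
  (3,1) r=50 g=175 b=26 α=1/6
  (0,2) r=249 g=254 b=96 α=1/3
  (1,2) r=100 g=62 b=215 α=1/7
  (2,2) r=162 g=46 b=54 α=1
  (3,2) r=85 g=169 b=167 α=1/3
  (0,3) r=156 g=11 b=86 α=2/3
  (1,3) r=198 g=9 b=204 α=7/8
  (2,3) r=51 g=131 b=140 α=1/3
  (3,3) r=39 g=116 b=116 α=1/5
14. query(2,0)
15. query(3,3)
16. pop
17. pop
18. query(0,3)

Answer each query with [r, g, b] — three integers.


query (1,1) [L1,L2] — begin 0,0,0
L1 α=1/3: [69, 13/3, 19]
L2 α=1/2: [44, 145/6, 73/2]
rounded: [44, 24, 36]

query (0,1) [L1,L2] — begin 0,0,0
+L1 (α=2/3) → [2/3, 34, 476/3]
+L2 (α=2/5) → [192/5, 588/5, 732/5]
= [38, 118, 146]

(1,2) stack=L1,L2; from [0,0,0]:
after L1 α=3/7: [447/7, 60/7, 129/7]
after L2 α=1/2: [2029/14, 641/14, 229/7]
→ [145, 46, 33]

at x=3,y=0 over L1,L3:
+L1 (α=3/8) → [27/8, 399/8, 327/8]
+L3 (α=4/7) → [1873/56, 9165/56, 3861/56]
rounded: [33, 164, 69]

at x=3,y=2 over L1,L3,L4,L5:
after L1 α=3/5: [714/5, 468/5, 279/5]
after L3 α=1: [172, 232, 150]
after L4 α=3/7: [193, 1327/7, 624/7]
after L5 α=4/5: [777/5, 1831/35, 192/7]
= [155, 52, 27]

at x=2,y=0 over L1,L3,L4,L5,L6,L7:
L1 α=2/3: [68/3, 244/3, 36]
L3 α=0: [68/3, 244/3, 36]
L4 α=2/3: [1328/9, 970/9, 100]
L5 α=1/3: [3007/27, 2309/27, 325/3]
L6 α=5/8: [13537/72, 12209/72, 305/2]
L7 α=4/7: [19393/168, 30545/168, 2243/14]
→ [115, 182, 160]

at x=3,y=3 over L1,L3,L4,L5,L6,L7:
+L1 (α=6/7) → [222/7, 552/7, 1104/7]
+L3 (α=1/3) → [1648/21, 683/7, 841/7]
+L4 (α=1/4) → [1767/28, 3785/28, 2901/28]
+L5 (α=1/6) → [9703/168, 8455/56, 21253/168]
+L6 (α=1/2) → [11383/336, 17023/112, 61237/336]
+L7 (α=1/5) → [14659/420, 20271/140, 70981/420]
→ [35, 145, 169]

at x=0,y=3 over L1,L3,L4,L5:
after L1 α=1: [214, 57, 133]
after L3 α=2/5: [668/5, 573/5, 145]
after L4 α=3/5: [3856/25, 2406/25, 947/5]
after L5 α=2/3: [5456/75, 13306/75, 349/5]
= [73, 177, 70]


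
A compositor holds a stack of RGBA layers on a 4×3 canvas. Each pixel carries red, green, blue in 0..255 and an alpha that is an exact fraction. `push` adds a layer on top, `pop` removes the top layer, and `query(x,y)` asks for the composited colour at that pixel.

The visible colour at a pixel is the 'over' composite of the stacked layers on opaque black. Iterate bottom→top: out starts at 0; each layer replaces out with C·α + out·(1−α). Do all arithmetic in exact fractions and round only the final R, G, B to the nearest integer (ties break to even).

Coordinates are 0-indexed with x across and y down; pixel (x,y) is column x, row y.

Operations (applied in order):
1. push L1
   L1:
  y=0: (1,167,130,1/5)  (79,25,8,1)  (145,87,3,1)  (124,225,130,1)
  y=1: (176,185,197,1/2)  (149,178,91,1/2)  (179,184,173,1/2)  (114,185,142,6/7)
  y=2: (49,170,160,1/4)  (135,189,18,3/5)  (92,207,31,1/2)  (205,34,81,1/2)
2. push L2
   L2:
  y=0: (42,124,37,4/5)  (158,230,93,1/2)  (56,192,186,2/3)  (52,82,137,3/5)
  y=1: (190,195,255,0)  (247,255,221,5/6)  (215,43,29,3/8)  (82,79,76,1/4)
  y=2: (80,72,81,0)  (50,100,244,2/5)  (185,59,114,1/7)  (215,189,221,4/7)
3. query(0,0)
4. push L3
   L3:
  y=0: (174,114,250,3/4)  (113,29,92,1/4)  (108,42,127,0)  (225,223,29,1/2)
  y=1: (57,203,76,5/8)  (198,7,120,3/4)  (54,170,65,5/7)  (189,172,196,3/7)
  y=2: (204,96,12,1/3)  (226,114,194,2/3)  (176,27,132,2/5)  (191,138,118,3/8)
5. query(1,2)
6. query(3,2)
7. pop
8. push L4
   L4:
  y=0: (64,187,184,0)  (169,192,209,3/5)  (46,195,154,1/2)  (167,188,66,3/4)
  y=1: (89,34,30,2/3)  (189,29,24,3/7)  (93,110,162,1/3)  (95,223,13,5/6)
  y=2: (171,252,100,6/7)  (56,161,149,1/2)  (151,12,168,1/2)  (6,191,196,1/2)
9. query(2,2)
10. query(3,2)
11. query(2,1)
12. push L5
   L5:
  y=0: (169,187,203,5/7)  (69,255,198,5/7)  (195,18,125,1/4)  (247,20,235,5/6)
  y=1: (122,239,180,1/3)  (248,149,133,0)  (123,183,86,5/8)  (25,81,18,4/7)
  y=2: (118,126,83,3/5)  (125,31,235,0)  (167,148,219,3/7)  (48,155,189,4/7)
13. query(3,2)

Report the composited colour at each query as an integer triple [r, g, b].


(0,0) stack=L1,L2; from [0,0,0]:
L1 α=1/5: [1/5, 167/5, 26]
L2 α=4/5: [841/25, 2647/25, 174/5]
rounded: [34, 106, 35]

(1,2) stack=L1,L2,L3; from [0,0,0]:
after L1 α=3/5: [81, 567/5, 54/5]
after L2 α=2/5: [343/5, 2701/25, 2602/25]
after L3 α=2/3: [2603/15, 8401/75, 12302/75]
= [174, 112, 164]

query (3,2) [L1,L2,L3] — begin 0,0,0
after L1 α=1/2: [205/2, 17, 81/2]
after L2 α=4/7: [2335/14, 807/7, 2011/14]
after L3 α=3/8: [19697/112, 6933/56, 15011/112]
rounded: [176, 124, 134]

query (2,2) [L1,L2,L4] — begin 0,0,0
+L1 (α=1/2) → [46, 207/2, 31/2]
+L2 (α=1/7) → [461/7, 680/7, 207/7]
+L4 (α=1/2) → [759/7, 382/7, 1383/14]
rounded: [108, 55, 99]

(3,2) stack=L1,L2,L4; from [0,0,0]:
after L1 α=1/2: [205/2, 17, 81/2]
after L2 α=4/7: [2335/14, 807/7, 2011/14]
after L4 α=1/2: [2419/28, 1072/7, 4755/28]
rounded: [86, 153, 170]

(2,1) stack=L1,L2,L4; from [0,0,0]:
+L1 (α=1/2) → [179/2, 92, 173/2]
+L2 (α=3/8) → [2185/16, 589/8, 1039/16]
+L4 (α=1/3) → [2929/24, 343/4, 2335/24]
→ [122, 86, 97]

query (3,2) [L1,L2,L4,L5] — begin 0,0,0
L1 α=1/2: [205/2, 17, 81/2]
L2 α=4/7: [2335/14, 807/7, 2011/14]
L4 α=1/2: [2419/28, 1072/7, 4755/28]
L5 α=4/7: [12633/196, 7556/49, 35433/196]
= [64, 154, 181]


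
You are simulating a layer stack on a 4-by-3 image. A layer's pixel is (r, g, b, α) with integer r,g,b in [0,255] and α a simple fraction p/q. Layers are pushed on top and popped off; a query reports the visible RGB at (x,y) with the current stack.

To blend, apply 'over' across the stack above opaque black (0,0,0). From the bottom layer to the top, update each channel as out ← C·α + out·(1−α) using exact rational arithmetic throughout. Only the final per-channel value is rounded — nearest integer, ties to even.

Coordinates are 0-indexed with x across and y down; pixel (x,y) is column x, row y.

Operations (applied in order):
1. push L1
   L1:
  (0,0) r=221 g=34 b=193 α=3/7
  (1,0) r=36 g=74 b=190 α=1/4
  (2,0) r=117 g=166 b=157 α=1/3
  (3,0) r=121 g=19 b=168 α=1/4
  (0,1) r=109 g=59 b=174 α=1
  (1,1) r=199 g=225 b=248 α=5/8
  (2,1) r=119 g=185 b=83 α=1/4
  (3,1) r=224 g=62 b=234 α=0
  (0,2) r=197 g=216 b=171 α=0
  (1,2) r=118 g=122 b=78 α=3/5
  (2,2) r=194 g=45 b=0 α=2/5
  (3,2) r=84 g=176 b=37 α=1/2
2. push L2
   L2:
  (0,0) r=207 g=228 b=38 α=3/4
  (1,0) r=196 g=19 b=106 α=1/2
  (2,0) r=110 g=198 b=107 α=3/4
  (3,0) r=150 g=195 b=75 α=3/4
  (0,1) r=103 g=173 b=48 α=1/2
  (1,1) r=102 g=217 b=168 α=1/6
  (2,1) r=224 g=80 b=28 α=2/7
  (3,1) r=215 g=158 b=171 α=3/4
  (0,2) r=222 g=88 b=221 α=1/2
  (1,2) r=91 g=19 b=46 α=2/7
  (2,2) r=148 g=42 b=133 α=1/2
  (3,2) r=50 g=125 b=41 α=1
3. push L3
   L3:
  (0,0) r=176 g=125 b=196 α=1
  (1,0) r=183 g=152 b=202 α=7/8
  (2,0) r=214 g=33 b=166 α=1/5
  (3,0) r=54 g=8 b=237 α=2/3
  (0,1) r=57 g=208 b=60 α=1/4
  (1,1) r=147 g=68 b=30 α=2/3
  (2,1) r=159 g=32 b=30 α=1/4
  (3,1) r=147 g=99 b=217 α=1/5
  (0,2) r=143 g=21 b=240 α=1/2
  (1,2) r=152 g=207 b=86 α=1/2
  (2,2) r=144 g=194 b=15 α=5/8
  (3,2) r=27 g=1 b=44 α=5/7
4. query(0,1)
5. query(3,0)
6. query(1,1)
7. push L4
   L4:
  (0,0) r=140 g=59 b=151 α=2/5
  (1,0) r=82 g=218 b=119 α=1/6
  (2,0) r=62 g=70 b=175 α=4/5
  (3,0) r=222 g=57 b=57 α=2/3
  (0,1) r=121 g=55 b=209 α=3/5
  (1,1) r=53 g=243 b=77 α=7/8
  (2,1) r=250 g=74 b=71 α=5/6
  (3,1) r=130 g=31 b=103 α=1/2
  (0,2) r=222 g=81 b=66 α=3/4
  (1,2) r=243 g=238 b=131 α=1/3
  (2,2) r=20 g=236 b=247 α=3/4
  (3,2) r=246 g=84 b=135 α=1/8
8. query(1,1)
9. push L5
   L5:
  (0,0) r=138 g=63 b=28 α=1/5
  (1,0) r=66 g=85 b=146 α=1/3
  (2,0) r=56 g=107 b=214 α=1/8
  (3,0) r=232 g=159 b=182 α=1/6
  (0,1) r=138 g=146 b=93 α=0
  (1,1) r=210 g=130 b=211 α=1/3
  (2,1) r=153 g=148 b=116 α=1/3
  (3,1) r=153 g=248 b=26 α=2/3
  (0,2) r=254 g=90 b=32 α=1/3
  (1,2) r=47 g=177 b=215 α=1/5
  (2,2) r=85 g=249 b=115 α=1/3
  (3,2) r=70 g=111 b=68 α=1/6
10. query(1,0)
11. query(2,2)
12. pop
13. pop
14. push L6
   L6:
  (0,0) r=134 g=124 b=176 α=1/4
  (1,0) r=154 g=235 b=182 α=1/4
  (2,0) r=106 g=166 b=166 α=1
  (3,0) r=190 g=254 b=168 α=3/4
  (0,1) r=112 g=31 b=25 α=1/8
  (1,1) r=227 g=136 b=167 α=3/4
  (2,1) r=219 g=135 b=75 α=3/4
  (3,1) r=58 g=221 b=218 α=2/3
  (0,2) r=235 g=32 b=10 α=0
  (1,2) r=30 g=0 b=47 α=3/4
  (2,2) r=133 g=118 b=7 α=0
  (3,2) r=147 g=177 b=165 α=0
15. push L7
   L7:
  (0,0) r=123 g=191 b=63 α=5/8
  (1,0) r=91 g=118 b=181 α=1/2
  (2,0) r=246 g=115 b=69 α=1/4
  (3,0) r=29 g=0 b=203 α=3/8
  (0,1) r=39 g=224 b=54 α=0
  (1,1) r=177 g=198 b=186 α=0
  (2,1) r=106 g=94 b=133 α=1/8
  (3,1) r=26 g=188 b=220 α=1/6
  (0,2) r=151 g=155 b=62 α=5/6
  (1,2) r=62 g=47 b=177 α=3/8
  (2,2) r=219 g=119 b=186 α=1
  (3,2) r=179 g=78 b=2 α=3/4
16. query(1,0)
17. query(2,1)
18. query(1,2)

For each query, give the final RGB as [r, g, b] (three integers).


at x=0,y=1 over L1,L2,L3:
L1 α=1: [109, 59, 174]
L2 α=1/2: [106, 116, 111]
L3 α=1/4: [375/4, 139, 393/4]
rounded: [94, 139, 98]

query (3,0) [L1,L2,L3] — begin 0,0,0
+L1 (α=1/4) → [121/4, 19/4, 42]
+L2 (α=3/4) → [1921/16, 2359/16, 267/4]
+L3 (α=2/3) → [3649/48, 2615/48, 721/4]
→ [76, 54, 180]

at x=1,y=1 over L1,L2,L3:
+L1 (α=5/8) → [995/8, 1125/8, 155]
+L2 (α=1/6) → [5791/48, 7361/48, 943/6]
+L3 (α=2/3) → [19903/144, 13889/144, 1303/18]
= [138, 96, 72]

query (1,1) [L1,L2,L3,L4] — begin 0,0,0
after L1 α=5/8: [995/8, 1125/8, 155]
after L2 α=1/6: [5791/48, 7361/48, 943/6]
after L3 α=2/3: [19903/144, 13889/144, 1303/18]
after L4 α=7/8: [73327/1152, 258833/1152, 11005/144]
= [64, 225, 76]

query (1,0) [L1,L2,L3,L4,L5] — begin 0,0,0
L1 α=1/4: [9, 37/2, 95/2]
L2 α=1/2: [205/2, 75/4, 307/4]
L3 α=7/8: [2767/16, 4331/32, 5963/32]
L4 α=1/6: [5049/32, 28631/192, 33623/192]
L5 α=1/3: [2035/16, 36791/288, 47639/288]
→ [127, 128, 165]

at x=2,y=2 over L1,L2,L3,L4,L5:
after L1 α=2/5: [388/5, 18, 0]
after L2 α=1/2: [564/5, 30, 133/2]
after L3 α=5/8: [1323/10, 265/2, 549/16]
after L4 α=3/4: [1923/40, 1681/8, 12405/64]
after L5 α=1/3: [3623/60, 2677/12, 16085/96]
rounded: [60, 223, 168]

query (1,0) [L1,L2,L3,L6,L7] — begin 0,0,0
L1 α=1/4: [9, 37/2, 95/2]
L2 α=1/2: [205/2, 75/4, 307/4]
L3 α=7/8: [2767/16, 4331/32, 5963/32]
L6 α=1/4: [10765/64, 20513/128, 23713/128]
L7 α=1/2: [16589/128, 35617/256, 46881/256]
rounded: [130, 139, 183]

(2,1) stack=L1,L2,L3,L6,L7; from [0,0,0]:
L1 α=1/4: [119/4, 185/4, 83/4]
L2 α=2/7: [341/4, 1565/28, 639/28]
L3 α=1/4: [1659/16, 5591/112, 2757/112]
L6 α=3/4: [12171/64, 50951/448, 27957/448]
L7 α=1/8: [91981/512, 56967/512, 36469/512]
rounded: [180, 111, 71]

(1,2) stack=L1,L2,L3,L6,L7; from [0,0,0]:
L1 α=3/5: [354/5, 366/5, 234/5]
L2 α=2/7: [536/7, 404/7, 326/7]
L3 α=1/2: [800/7, 1853/14, 464/7]
L6 α=3/4: [715/14, 1853/56, 1451/28]
L7 α=3/8: [6179/112, 17161/448, 22123/224]
rounded: [55, 38, 99]


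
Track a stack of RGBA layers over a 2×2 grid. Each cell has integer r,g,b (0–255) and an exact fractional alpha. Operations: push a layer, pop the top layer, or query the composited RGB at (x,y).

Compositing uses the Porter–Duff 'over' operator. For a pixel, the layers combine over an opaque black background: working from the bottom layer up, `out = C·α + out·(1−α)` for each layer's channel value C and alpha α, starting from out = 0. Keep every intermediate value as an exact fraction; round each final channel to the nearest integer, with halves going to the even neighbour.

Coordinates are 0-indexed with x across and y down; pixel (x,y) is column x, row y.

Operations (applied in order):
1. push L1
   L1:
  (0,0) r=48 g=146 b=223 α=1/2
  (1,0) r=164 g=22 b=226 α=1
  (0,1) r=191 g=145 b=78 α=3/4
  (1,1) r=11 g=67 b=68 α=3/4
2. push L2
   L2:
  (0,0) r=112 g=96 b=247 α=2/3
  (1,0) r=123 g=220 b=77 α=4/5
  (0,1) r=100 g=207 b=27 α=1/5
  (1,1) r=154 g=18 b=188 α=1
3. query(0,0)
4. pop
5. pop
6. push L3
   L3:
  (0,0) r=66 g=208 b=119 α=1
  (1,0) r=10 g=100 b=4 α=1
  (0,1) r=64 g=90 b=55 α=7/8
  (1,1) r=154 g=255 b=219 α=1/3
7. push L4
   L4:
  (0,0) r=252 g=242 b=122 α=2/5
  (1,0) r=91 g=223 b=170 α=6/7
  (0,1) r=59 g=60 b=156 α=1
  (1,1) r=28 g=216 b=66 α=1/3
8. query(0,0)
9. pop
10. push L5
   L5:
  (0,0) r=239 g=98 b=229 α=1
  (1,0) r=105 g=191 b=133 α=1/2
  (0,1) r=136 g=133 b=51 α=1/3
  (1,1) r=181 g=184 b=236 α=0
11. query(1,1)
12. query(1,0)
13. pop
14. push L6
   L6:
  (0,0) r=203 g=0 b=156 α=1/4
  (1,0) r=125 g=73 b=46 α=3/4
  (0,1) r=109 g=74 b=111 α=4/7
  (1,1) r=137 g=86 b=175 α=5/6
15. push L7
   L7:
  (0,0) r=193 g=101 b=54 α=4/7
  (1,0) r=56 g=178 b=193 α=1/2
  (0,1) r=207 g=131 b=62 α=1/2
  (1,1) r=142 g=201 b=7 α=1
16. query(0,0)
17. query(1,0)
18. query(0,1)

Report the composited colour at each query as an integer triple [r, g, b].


(0,0) stack=L1,L2; from [0,0,0]:
L1 α=1/2: [24, 73, 223/2]
L2 α=2/3: [248/3, 265/3, 1211/6]
= [83, 88, 202]

query (0,0) [L3,L4] — begin 0,0,0
L3 α=1: [66, 208, 119]
L4 α=2/5: [702/5, 1108/5, 601/5]
rounded: [140, 222, 120]

at x=1,y=1 over L3,L5:
+L3 (α=1/3) → [154/3, 85, 73]
+L5 (α=0) → [154/3, 85, 73]
rounded: [51, 85, 73]

(1,0) stack=L3,L5; from [0,0,0]:
+L3 (α=1) → [10, 100, 4]
+L5 (α=1/2) → [115/2, 291/2, 137/2]
= [58, 146, 68]

query (0,0) [L3,L6,L7] — begin 0,0,0
L3 α=1: [66, 208, 119]
L6 α=1/4: [401/4, 156, 513/4]
L7 α=4/7: [613/4, 872/7, 2403/28]
rounded: [153, 125, 86]

query (1,0) [L3,L6,L7] — begin 0,0,0
L3 α=1: [10, 100, 4]
L6 α=3/4: [385/4, 319/4, 71/2]
L7 α=1/2: [609/8, 1031/8, 457/4]
rounded: [76, 129, 114]

at x=0,y=1 over L3,L6,L7:
+L3 (α=7/8) → [56, 315/4, 385/8]
+L6 (α=4/7) → [604/7, 2129/28, 4707/56]
+L7 (α=1/2) → [2053/14, 5797/56, 8179/112]
= [147, 104, 73]
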